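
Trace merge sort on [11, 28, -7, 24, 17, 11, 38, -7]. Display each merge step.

Divide and conquer:
  Merge [11] + [28] -> [11, 28]
  Merge [-7] + [24] -> [-7, 24]
  Merge [11, 28] + [-7, 24] -> [-7, 11, 24, 28]
  Merge [17] + [11] -> [11, 17]
  Merge [38] + [-7] -> [-7, 38]
  Merge [11, 17] + [-7, 38] -> [-7, 11, 17, 38]
  Merge [-7, 11, 24, 28] + [-7, 11, 17, 38] -> [-7, -7, 11, 11, 17, 24, 28, 38]


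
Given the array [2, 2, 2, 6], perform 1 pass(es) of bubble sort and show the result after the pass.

After pass 1: [2, 2, 2, 6] (0 swaps)
Total swaps: 0


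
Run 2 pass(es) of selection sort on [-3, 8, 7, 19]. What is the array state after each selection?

Pass 1: Select minimum -3 at index 0, swap -> [-3, 8, 7, 19]
Pass 2: Select minimum 7 at index 2, swap -> [-3, 7, 8, 19]


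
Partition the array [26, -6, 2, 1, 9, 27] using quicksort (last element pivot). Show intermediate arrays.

Partition 1: pivot=27 at index 5 -> [26, -6, 2, 1, 9, 27]
Partition 2: pivot=9 at index 3 -> [-6, 2, 1, 9, 26, 27]
Partition 3: pivot=1 at index 1 -> [-6, 1, 2, 9, 26, 27]


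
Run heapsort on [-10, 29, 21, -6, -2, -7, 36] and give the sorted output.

Build heap: [36, 29, 21, -6, -2, -7, -10]
Extract 36: [29, -2, 21, -6, -10, -7, 36]
Extract 29: [21, -2, -7, -6, -10, 29, 36]
Extract 21: [-2, -6, -7, -10, 21, 29, 36]
Extract -2: [-6, -10, -7, -2, 21, 29, 36]
Extract -6: [-7, -10, -6, -2, 21, 29, 36]
Extract -7: [-10, -7, -6, -2, 21, 29, 36]


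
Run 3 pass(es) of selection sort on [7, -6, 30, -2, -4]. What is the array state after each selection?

Pass 1: Select minimum -6 at index 1, swap -> [-6, 7, 30, -2, -4]
Pass 2: Select minimum -4 at index 4, swap -> [-6, -4, 30, -2, 7]
Pass 3: Select minimum -2 at index 3, swap -> [-6, -4, -2, 30, 7]


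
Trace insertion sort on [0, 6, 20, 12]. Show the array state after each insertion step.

First element 0 is already 'sorted'
Insert 6: shifted 0 elements -> [0, 6, 20, 12]
Insert 20: shifted 0 elements -> [0, 6, 20, 12]
Insert 12: shifted 1 elements -> [0, 6, 12, 20]


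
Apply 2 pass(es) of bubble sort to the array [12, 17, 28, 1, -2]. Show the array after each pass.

After pass 1: [12, 17, 1, -2, 28] (2 swaps)
After pass 2: [12, 1, -2, 17, 28] (2 swaps)
Total swaps: 4


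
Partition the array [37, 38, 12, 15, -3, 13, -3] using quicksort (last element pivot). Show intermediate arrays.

Partition 1: pivot=-3 at index 1 -> [-3, -3, 12, 15, 37, 13, 38]
Partition 2: pivot=38 at index 6 -> [-3, -3, 12, 15, 37, 13, 38]
Partition 3: pivot=13 at index 3 -> [-3, -3, 12, 13, 37, 15, 38]
Partition 4: pivot=15 at index 4 -> [-3, -3, 12, 13, 15, 37, 38]


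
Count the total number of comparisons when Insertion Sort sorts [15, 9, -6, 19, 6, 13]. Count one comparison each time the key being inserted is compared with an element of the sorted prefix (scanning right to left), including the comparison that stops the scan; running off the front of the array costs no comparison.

Insert 9: 15 > 9 (shift), reached front = 1 comparison(s) -> [9, 15, -6, 19, 6, 13]
Insert -6: 15 > -6 (shift), 9 > -6 (shift), reached front = 2 comparison(s) -> [-6, 9, 15, 19, 6, 13]
Insert 19: 15 <= 19 (stop) = 1 comparison(s) -> [-6, 9, 15, 19, 6, 13]
Insert 6: 19 > 6 (shift), 15 > 6 (shift), 9 > 6 (shift), -6 <= 6 (stop) = 4 comparison(s) -> [-6, 6, 9, 15, 19, 13]
Insert 13: 19 > 13 (shift), 15 > 13 (shift), 9 <= 13 (stop) = 3 comparison(s) -> [-6, 6, 9, 13, 15, 19]
Total comparisons: 1 + 2 + 1 + 4 + 3 = 11


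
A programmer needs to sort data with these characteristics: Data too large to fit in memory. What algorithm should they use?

Best choice: External merge sort
Reason: Minimizes disk I/O by sequential reads/writes


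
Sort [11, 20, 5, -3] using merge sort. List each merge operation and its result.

Divide and conquer:
  Merge [11] + [20] -> [11, 20]
  Merge [5] + [-3] -> [-3, 5]
  Merge [11, 20] + [-3, 5] -> [-3, 5, 11, 20]


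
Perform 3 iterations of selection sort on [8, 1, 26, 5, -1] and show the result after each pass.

Pass 1: Select minimum -1 at index 4, swap -> [-1, 1, 26, 5, 8]
Pass 2: Select minimum 1 at index 1, swap -> [-1, 1, 26, 5, 8]
Pass 3: Select minimum 5 at index 3, swap -> [-1, 1, 5, 26, 8]


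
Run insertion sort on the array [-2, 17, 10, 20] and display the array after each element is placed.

First element -2 is already 'sorted'
Insert 17: shifted 0 elements -> [-2, 17, 10, 20]
Insert 10: shifted 1 elements -> [-2, 10, 17, 20]
Insert 20: shifted 0 elements -> [-2, 10, 17, 20]


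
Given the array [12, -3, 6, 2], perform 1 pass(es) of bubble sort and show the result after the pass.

After pass 1: [-3, 6, 2, 12] (3 swaps)
Total swaps: 3


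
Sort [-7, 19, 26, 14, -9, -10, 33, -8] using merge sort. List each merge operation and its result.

Divide and conquer:
  Merge [-7] + [19] -> [-7, 19]
  Merge [26] + [14] -> [14, 26]
  Merge [-7, 19] + [14, 26] -> [-7, 14, 19, 26]
  Merge [-9] + [-10] -> [-10, -9]
  Merge [33] + [-8] -> [-8, 33]
  Merge [-10, -9] + [-8, 33] -> [-10, -9, -8, 33]
  Merge [-7, 14, 19, 26] + [-10, -9, -8, 33] -> [-10, -9, -8, -7, 14, 19, 26, 33]


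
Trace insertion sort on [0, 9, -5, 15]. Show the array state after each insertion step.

First element 0 is already 'sorted'
Insert 9: shifted 0 elements -> [0, 9, -5, 15]
Insert -5: shifted 2 elements -> [-5, 0, 9, 15]
Insert 15: shifted 0 elements -> [-5, 0, 9, 15]


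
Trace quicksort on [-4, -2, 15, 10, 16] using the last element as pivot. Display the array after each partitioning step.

Partition 1: pivot=16 at index 4 -> [-4, -2, 15, 10, 16]
Partition 2: pivot=10 at index 2 -> [-4, -2, 10, 15, 16]
Partition 3: pivot=-2 at index 1 -> [-4, -2, 10, 15, 16]


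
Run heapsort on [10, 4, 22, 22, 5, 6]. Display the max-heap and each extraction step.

Build heap: [22, 10, 22, 4, 5, 6]
Extract 22: [22, 10, 6, 4, 5, 22]
Extract 22: [10, 5, 6, 4, 22, 22]
Extract 10: [6, 5, 4, 10, 22, 22]
Extract 6: [5, 4, 6, 10, 22, 22]
Extract 5: [4, 5, 6, 10, 22, 22]


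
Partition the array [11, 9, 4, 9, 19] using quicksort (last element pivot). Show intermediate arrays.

Partition 1: pivot=19 at index 4 -> [11, 9, 4, 9, 19]
Partition 2: pivot=9 at index 2 -> [9, 4, 9, 11, 19]
Partition 3: pivot=4 at index 0 -> [4, 9, 9, 11, 19]


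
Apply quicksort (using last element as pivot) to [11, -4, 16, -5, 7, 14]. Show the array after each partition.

Partition 1: pivot=14 at index 4 -> [11, -4, -5, 7, 14, 16]
Partition 2: pivot=7 at index 2 -> [-4, -5, 7, 11, 14, 16]
Partition 3: pivot=-5 at index 0 -> [-5, -4, 7, 11, 14, 16]


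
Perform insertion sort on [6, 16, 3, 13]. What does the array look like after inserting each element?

First element 6 is already 'sorted'
Insert 16: shifted 0 elements -> [6, 16, 3, 13]
Insert 3: shifted 2 elements -> [3, 6, 16, 13]
Insert 13: shifted 1 elements -> [3, 6, 13, 16]


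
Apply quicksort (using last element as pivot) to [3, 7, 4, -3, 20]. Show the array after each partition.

Partition 1: pivot=20 at index 4 -> [3, 7, 4, -3, 20]
Partition 2: pivot=-3 at index 0 -> [-3, 7, 4, 3, 20]
Partition 3: pivot=3 at index 1 -> [-3, 3, 4, 7, 20]
Partition 4: pivot=7 at index 3 -> [-3, 3, 4, 7, 20]


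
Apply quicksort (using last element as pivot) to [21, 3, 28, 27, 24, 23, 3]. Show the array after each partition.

Partition 1: pivot=3 at index 1 -> [3, 3, 28, 27, 24, 23, 21]
Partition 2: pivot=21 at index 2 -> [3, 3, 21, 27, 24, 23, 28]
Partition 3: pivot=28 at index 6 -> [3, 3, 21, 27, 24, 23, 28]
Partition 4: pivot=23 at index 3 -> [3, 3, 21, 23, 24, 27, 28]
Partition 5: pivot=27 at index 5 -> [3, 3, 21, 23, 24, 27, 28]


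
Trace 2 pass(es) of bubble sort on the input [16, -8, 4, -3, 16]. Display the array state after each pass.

After pass 1: [-8, 4, -3, 16, 16] (3 swaps)
After pass 2: [-8, -3, 4, 16, 16] (1 swaps)
Total swaps: 4


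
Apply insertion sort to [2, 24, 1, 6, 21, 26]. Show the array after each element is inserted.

First element 2 is already 'sorted'
Insert 24: shifted 0 elements -> [2, 24, 1, 6, 21, 26]
Insert 1: shifted 2 elements -> [1, 2, 24, 6, 21, 26]
Insert 6: shifted 1 elements -> [1, 2, 6, 24, 21, 26]
Insert 21: shifted 1 elements -> [1, 2, 6, 21, 24, 26]
Insert 26: shifted 0 elements -> [1, 2, 6, 21, 24, 26]


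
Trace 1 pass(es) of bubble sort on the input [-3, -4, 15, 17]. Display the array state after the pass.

After pass 1: [-4, -3, 15, 17] (1 swaps)
Total swaps: 1


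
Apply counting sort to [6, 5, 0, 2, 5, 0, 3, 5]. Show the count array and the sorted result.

Count array: [2, 0, 1, 1, 0, 3, 1]
(count[i] = number of elements equal to i)
Cumulative count: [2, 2, 3, 4, 4, 7, 8]
Sorted: [0, 0, 2, 3, 5, 5, 5, 6]


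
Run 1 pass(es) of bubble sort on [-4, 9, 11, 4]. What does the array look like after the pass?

After pass 1: [-4, 9, 4, 11] (1 swaps)
Total swaps: 1


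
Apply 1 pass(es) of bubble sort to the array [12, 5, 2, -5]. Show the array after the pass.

After pass 1: [5, 2, -5, 12] (3 swaps)
Total swaps: 3


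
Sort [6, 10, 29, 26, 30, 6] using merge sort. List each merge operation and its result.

Divide and conquer:
  Merge [10] + [29] -> [10, 29]
  Merge [6] + [10, 29] -> [6, 10, 29]
  Merge [30] + [6] -> [6, 30]
  Merge [26] + [6, 30] -> [6, 26, 30]
  Merge [6, 10, 29] + [6, 26, 30] -> [6, 6, 10, 26, 29, 30]


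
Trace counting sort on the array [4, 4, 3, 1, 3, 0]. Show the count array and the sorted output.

Count array: [1, 1, 0, 2, 2]
(count[i] = number of elements equal to i)
Cumulative count: [1, 2, 2, 4, 6]
Sorted: [0, 1, 3, 3, 4, 4]


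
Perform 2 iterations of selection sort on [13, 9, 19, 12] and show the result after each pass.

Pass 1: Select minimum 9 at index 1, swap -> [9, 13, 19, 12]
Pass 2: Select minimum 12 at index 3, swap -> [9, 12, 19, 13]


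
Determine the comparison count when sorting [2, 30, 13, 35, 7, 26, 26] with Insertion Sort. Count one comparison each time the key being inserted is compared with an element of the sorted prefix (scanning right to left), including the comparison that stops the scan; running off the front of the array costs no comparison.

Insert 30: 2 <= 30 (stop) = 1 comparison(s) -> [2, 30, 13, 35, 7, 26, 26]
Insert 13: 30 > 13 (shift), 2 <= 13 (stop) = 2 comparison(s) -> [2, 13, 30, 35, 7, 26, 26]
Insert 35: 30 <= 35 (stop) = 1 comparison(s) -> [2, 13, 30, 35, 7, 26, 26]
Insert 7: 35 > 7 (shift), 30 > 7 (shift), 13 > 7 (shift), 2 <= 7 (stop) = 4 comparison(s) -> [2, 7, 13, 30, 35, 26, 26]
Insert 26: 35 > 26 (shift), 30 > 26 (shift), 13 <= 26 (stop) = 3 comparison(s) -> [2, 7, 13, 26, 30, 35, 26]
Insert 26: 35 > 26 (shift), 30 > 26 (shift), 26 <= 26 (stop) = 3 comparison(s) -> [2, 7, 13, 26, 26, 30, 35]
Total comparisons: 1 + 2 + 1 + 4 + 3 + 3 = 14


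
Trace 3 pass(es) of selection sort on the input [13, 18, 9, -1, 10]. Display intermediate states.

Pass 1: Select minimum -1 at index 3, swap -> [-1, 18, 9, 13, 10]
Pass 2: Select minimum 9 at index 2, swap -> [-1, 9, 18, 13, 10]
Pass 3: Select minimum 10 at index 4, swap -> [-1, 9, 10, 13, 18]


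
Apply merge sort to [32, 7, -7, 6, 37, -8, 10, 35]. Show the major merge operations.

Divide and conquer:
  Merge [32] + [7] -> [7, 32]
  Merge [-7] + [6] -> [-7, 6]
  Merge [7, 32] + [-7, 6] -> [-7, 6, 7, 32]
  Merge [37] + [-8] -> [-8, 37]
  Merge [10] + [35] -> [10, 35]
  Merge [-8, 37] + [10, 35] -> [-8, 10, 35, 37]
  Merge [-7, 6, 7, 32] + [-8, 10, 35, 37] -> [-8, -7, 6, 7, 10, 32, 35, 37]


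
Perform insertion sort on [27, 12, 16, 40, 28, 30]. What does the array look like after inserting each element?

First element 27 is already 'sorted'
Insert 12: shifted 1 elements -> [12, 27, 16, 40, 28, 30]
Insert 16: shifted 1 elements -> [12, 16, 27, 40, 28, 30]
Insert 40: shifted 0 elements -> [12, 16, 27, 40, 28, 30]
Insert 28: shifted 1 elements -> [12, 16, 27, 28, 40, 30]
Insert 30: shifted 1 elements -> [12, 16, 27, 28, 30, 40]


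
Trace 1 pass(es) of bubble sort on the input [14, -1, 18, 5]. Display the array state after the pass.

After pass 1: [-1, 14, 5, 18] (2 swaps)
Total swaps: 2


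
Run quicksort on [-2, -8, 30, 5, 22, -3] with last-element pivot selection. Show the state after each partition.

Partition 1: pivot=-3 at index 1 -> [-8, -3, 30, 5, 22, -2]
Partition 2: pivot=-2 at index 2 -> [-8, -3, -2, 5, 22, 30]
Partition 3: pivot=30 at index 5 -> [-8, -3, -2, 5, 22, 30]
Partition 4: pivot=22 at index 4 -> [-8, -3, -2, 5, 22, 30]


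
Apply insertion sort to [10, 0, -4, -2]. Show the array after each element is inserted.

First element 10 is already 'sorted'
Insert 0: shifted 1 elements -> [0, 10, -4, -2]
Insert -4: shifted 2 elements -> [-4, 0, 10, -2]
Insert -2: shifted 2 elements -> [-4, -2, 0, 10]


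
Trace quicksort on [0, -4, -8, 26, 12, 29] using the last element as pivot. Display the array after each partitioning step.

Partition 1: pivot=29 at index 5 -> [0, -4, -8, 26, 12, 29]
Partition 2: pivot=12 at index 3 -> [0, -4, -8, 12, 26, 29]
Partition 3: pivot=-8 at index 0 -> [-8, -4, 0, 12, 26, 29]
Partition 4: pivot=0 at index 2 -> [-8, -4, 0, 12, 26, 29]


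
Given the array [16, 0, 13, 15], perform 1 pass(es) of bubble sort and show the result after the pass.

After pass 1: [0, 13, 15, 16] (3 swaps)
Total swaps: 3


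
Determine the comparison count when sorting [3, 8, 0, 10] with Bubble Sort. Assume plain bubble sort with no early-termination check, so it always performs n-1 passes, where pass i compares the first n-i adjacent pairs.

Pass 1: compare adjacent pairs (0,1)..(2,3) = 3 comparison(s), 1 swap(s) -> [3, 0, 8, 10]
Pass 2: compare adjacent pairs (0,1)..(1,2) = 2 comparison(s), 1 swap(s) -> [0, 3, 8, 10]
Pass 3: compare adjacent pairs (0,1)..(0,1) = 1 comparison(s), 0 swap(s) -> [0, 3, 8, 10]
Total comparisons: 3 + 2 + 1 = 6


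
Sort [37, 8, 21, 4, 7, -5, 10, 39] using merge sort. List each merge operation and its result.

Divide and conquer:
  Merge [37] + [8] -> [8, 37]
  Merge [21] + [4] -> [4, 21]
  Merge [8, 37] + [4, 21] -> [4, 8, 21, 37]
  Merge [7] + [-5] -> [-5, 7]
  Merge [10] + [39] -> [10, 39]
  Merge [-5, 7] + [10, 39] -> [-5, 7, 10, 39]
  Merge [4, 8, 21, 37] + [-5, 7, 10, 39] -> [-5, 4, 7, 8, 10, 21, 37, 39]


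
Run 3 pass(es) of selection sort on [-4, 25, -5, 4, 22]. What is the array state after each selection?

Pass 1: Select minimum -5 at index 2, swap -> [-5, 25, -4, 4, 22]
Pass 2: Select minimum -4 at index 2, swap -> [-5, -4, 25, 4, 22]
Pass 3: Select minimum 4 at index 3, swap -> [-5, -4, 4, 25, 22]


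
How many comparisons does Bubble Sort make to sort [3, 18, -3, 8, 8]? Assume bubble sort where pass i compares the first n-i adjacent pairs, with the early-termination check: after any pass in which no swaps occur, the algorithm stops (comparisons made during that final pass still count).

Pass 1: compare adjacent pairs (0,1)..(3,4) = 4 comparison(s), 3 swap(s) -> [3, -3, 8, 8, 18]
Pass 2: compare adjacent pairs (0,1)..(2,3) = 3 comparison(s), 1 swap(s) -> [-3, 3, 8, 8, 18]
Pass 3: compare adjacent pairs (0,1)..(1,2) = 2 comparison(s), 0 swap(s) -> [-3, 3, 8, 8, 18]
No swaps in this pass, so bubble sort stops here.
Total comparisons: 4 + 3 + 2 = 9


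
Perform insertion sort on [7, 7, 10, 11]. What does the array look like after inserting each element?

First element 7 is already 'sorted'
Insert 7: shifted 0 elements -> [7, 7, 10, 11]
Insert 10: shifted 0 elements -> [7, 7, 10, 11]
Insert 11: shifted 0 elements -> [7, 7, 10, 11]


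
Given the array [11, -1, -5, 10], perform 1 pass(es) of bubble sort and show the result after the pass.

After pass 1: [-1, -5, 10, 11] (3 swaps)
Total swaps: 3


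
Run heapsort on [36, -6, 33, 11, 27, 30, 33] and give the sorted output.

Build heap: [36, 27, 33, 11, -6, 30, 33]
Extract 36: [33, 27, 33, 11, -6, 30, 36]
Extract 33: [33, 27, 30, 11, -6, 33, 36]
Extract 33: [30, 27, -6, 11, 33, 33, 36]
Extract 30: [27, 11, -6, 30, 33, 33, 36]
Extract 27: [11, -6, 27, 30, 33, 33, 36]
Extract 11: [-6, 11, 27, 30, 33, 33, 36]


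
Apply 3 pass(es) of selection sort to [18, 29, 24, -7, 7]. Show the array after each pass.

Pass 1: Select minimum -7 at index 3, swap -> [-7, 29, 24, 18, 7]
Pass 2: Select minimum 7 at index 4, swap -> [-7, 7, 24, 18, 29]
Pass 3: Select minimum 18 at index 3, swap -> [-7, 7, 18, 24, 29]


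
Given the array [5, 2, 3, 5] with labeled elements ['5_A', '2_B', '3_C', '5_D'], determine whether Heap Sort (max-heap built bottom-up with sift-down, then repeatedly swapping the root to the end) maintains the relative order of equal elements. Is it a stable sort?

Trace Heap Sort on the labeled array (the key is the number; the letter only tracks identity):
  Build max-heap: [5_A, 5_D, 3_C, 2_B]
  Swap root 5_A to index 3, re-heapify first 3 -> [5_D, 2_B, 3_C, 5_A]
  Swap root 5_D to index 2, re-heapify first 2 -> [3_C, 2_B, 5_D, 5_A]
  Swap root 3_C to index 1, re-heapify first 1 -> [2_B, 3_C, 5_D, 5_A]
Final order: [2_B, 3_C, 5_D, 5_A]
Equal keys:
  value 5: originally 5_A, 5_D; after sorting 5_D, 5_A -> order changed
Equal keys were reordered, so Heap Sort is not stable: heap construction and root-to-end swaps move elements without regard to the original order of equal keys. (One such input is enough; an unstable sort may happen to preserve order on other inputs, but it gives no guarantee.)
Answer: Not stable


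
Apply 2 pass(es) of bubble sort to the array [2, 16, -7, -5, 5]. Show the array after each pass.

After pass 1: [2, -7, -5, 5, 16] (3 swaps)
After pass 2: [-7, -5, 2, 5, 16] (2 swaps)
Total swaps: 5


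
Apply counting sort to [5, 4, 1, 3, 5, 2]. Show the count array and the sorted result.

Count array: [0, 1, 1, 1, 1, 2]
(count[i] = number of elements equal to i)
Cumulative count: [0, 1, 2, 3, 4, 6]
Sorted: [1, 2, 3, 4, 5, 5]


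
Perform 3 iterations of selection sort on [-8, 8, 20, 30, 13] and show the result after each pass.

Pass 1: Select minimum -8 at index 0, swap -> [-8, 8, 20, 30, 13]
Pass 2: Select minimum 8 at index 1, swap -> [-8, 8, 20, 30, 13]
Pass 3: Select minimum 13 at index 4, swap -> [-8, 8, 13, 30, 20]


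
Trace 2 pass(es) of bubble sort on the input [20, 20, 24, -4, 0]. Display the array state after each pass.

After pass 1: [20, 20, -4, 0, 24] (2 swaps)
After pass 2: [20, -4, 0, 20, 24] (2 swaps)
Total swaps: 4


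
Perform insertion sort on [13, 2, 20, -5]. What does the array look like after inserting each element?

First element 13 is already 'sorted'
Insert 2: shifted 1 elements -> [2, 13, 20, -5]
Insert 20: shifted 0 elements -> [2, 13, 20, -5]
Insert -5: shifted 3 elements -> [-5, 2, 13, 20]


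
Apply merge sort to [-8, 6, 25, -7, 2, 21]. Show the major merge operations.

Divide and conquer:
  Merge [6] + [25] -> [6, 25]
  Merge [-8] + [6, 25] -> [-8, 6, 25]
  Merge [2] + [21] -> [2, 21]
  Merge [-7] + [2, 21] -> [-7, 2, 21]
  Merge [-8, 6, 25] + [-7, 2, 21] -> [-8, -7, 2, 6, 21, 25]


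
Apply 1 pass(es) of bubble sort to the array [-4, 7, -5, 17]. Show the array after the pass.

After pass 1: [-4, -5, 7, 17] (1 swaps)
Total swaps: 1


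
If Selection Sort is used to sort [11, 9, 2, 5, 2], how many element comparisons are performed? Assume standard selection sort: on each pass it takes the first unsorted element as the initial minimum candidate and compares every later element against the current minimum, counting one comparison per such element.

Pass 1: scan indices 1..4 for the minimum = 4 comparison(s); min is 2, place at index 0 -> [2, 9, 11, 5, 2]
Pass 2: scan indices 2..4 for the minimum = 3 comparison(s); min is 2, place at index 1 -> [2, 2, 11, 5, 9]
Pass 3: scan indices 3..4 for the minimum = 2 comparison(s); min is 5, place at index 2 -> [2, 2, 5, 11, 9]
Pass 4: scan indices 4..4 for the minimum = 1 comparison(s); min is 9, place at index 3 -> [2, 2, 5, 9, 11]
Selection sort always scans the whole unsorted suffix, so the count is (n-1) + (n-2) + ... + 1 = n(n-1)/2 = 5*4/2 = 10 regardless of the input order.
Total comparisons: 4 + 3 + 2 + 1 = 10


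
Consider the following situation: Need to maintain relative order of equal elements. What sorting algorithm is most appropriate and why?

Best choice: Merge sort or Insertion sort
Reason: Both are stable; quicksort and heapsort are not stable


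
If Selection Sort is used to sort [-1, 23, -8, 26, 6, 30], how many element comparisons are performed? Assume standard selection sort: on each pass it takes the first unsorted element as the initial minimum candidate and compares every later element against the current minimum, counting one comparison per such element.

Pass 1: scan indices 1..5 for the minimum = 5 comparison(s); min is -8, place at index 0 -> [-8, 23, -1, 26, 6, 30]
Pass 2: scan indices 2..5 for the minimum = 4 comparison(s); min is -1, place at index 1 -> [-8, -1, 23, 26, 6, 30]
Pass 3: scan indices 3..5 for the minimum = 3 comparison(s); min is 6, place at index 2 -> [-8, -1, 6, 26, 23, 30]
Pass 4: scan indices 4..5 for the minimum = 2 comparison(s); min is 23, place at index 3 -> [-8, -1, 6, 23, 26, 30]
Pass 5: scan indices 5..5 for the minimum = 1 comparison(s); min is 26, place at index 4 -> [-8, -1, 6, 23, 26, 30]
Selection sort always scans the whole unsorted suffix, so the count is (n-1) + (n-2) + ... + 1 = n(n-1)/2 = 6*5/2 = 15 regardless of the input order.
Total comparisons: 5 + 4 + 3 + 2 + 1 = 15


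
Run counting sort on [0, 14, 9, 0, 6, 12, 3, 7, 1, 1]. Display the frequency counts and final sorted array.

Count array: [2, 2, 0, 1, 0, 0, 1, 1, 0, 1, 0, 0, 1, 0, 1]
(count[i] = number of elements equal to i)
Cumulative count: [2, 4, 4, 5, 5, 5, 6, 7, 7, 8, 8, 8, 9, 9, 10]
Sorted: [0, 0, 1, 1, 3, 6, 7, 9, 12, 14]


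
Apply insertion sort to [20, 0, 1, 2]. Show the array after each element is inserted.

First element 20 is already 'sorted'
Insert 0: shifted 1 elements -> [0, 20, 1, 2]
Insert 1: shifted 1 elements -> [0, 1, 20, 2]
Insert 2: shifted 1 elements -> [0, 1, 2, 20]


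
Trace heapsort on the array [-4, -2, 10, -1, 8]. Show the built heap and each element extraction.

Build heap: [10, 8, -4, -1, -2]
Extract 10: [8, -1, -4, -2, 10]
Extract 8: [-1, -2, -4, 8, 10]
Extract -1: [-2, -4, -1, 8, 10]
Extract -2: [-4, -2, -1, 8, 10]


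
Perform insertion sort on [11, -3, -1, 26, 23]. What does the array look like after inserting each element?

First element 11 is already 'sorted'
Insert -3: shifted 1 elements -> [-3, 11, -1, 26, 23]
Insert -1: shifted 1 elements -> [-3, -1, 11, 26, 23]
Insert 26: shifted 0 elements -> [-3, -1, 11, 26, 23]
Insert 23: shifted 1 elements -> [-3, -1, 11, 23, 26]


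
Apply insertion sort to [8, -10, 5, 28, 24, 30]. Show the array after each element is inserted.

First element 8 is already 'sorted'
Insert -10: shifted 1 elements -> [-10, 8, 5, 28, 24, 30]
Insert 5: shifted 1 elements -> [-10, 5, 8, 28, 24, 30]
Insert 28: shifted 0 elements -> [-10, 5, 8, 28, 24, 30]
Insert 24: shifted 1 elements -> [-10, 5, 8, 24, 28, 30]
Insert 30: shifted 0 elements -> [-10, 5, 8, 24, 28, 30]


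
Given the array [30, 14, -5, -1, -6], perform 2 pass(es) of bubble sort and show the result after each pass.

After pass 1: [14, -5, -1, -6, 30] (4 swaps)
After pass 2: [-5, -1, -6, 14, 30] (3 swaps)
Total swaps: 7


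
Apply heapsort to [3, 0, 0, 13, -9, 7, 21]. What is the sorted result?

Build heap: [21, 13, 7, 0, -9, 3, 0]
Extract 21: [13, 0, 7, 0, -9, 3, 21]
Extract 13: [7, 0, 3, 0, -9, 13, 21]
Extract 7: [3, 0, -9, 0, 7, 13, 21]
Extract 3: [0, 0, -9, 3, 7, 13, 21]
Extract 0: [0, -9, 0, 3, 7, 13, 21]
Extract 0: [-9, 0, 0, 3, 7, 13, 21]


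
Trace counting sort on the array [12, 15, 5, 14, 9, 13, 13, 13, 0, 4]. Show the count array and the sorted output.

Count array: [1, 0, 0, 0, 1, 1, 0, 0, 0, 1, 0, 0, 1, 3, 1, 1]
(count[i] = number of elements equal to i)
Cumulative count: [1, 1, 1, 1, 2, 3, 3, 3, 3, 4, 4, 4, 5, 8, 9, 10]
Sorted: [0, 4, 5, 9, 12, 13, 13, 13, 14, 15]


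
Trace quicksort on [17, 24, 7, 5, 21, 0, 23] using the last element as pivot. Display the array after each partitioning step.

Partition 1: pivot=23 at index 5 -> [17, 7, 5, 21, 0, 23, 24]
Partition 2: pivot=0 at index 0 -> [0, 7, 5, 21, 17, 23, 24]
Partition 3: pivot=17 at index 3 -> [0, 7, 5, 17, 21, 23, 24]
Partition 4: pivot=5 at index 1 -> [0, 5, 7, 17, 21, 23, 24]


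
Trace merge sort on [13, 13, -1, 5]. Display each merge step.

Divide and conquer:
  Merge [13] + [13] -> [13, 13]
  Merge [-1] + [5] -> [-1, 5]
  Merge [13, 13] + [-1, 5] -> [-1, 5, 13, 13]


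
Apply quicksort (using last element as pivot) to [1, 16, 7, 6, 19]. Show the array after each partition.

Partition 1: pivot=19 at index 4 -> [1, 16, 7, 6, 19]
Partition 2: pivot=6 at index 1 -> [1, 6, 7, 16, 19]
Partition 3: pivot=16 at index 3 -> [1, 6, 7, 16, 19]


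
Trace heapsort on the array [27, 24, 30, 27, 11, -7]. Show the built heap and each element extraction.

Build heap: [30, 27, 27, 24, 11, -7]
Extract 30: [27, 24, 27, -7, 11, 30]
Extract 27: [27, 24, 11, -7, 27, 30]
Extract 27: [24, -7, 11, 27, 27, 30]
Extract 24: [11, -7, 24, 27, 27, 30]
Extract 11: [-7, 11, 24, 27, 27, 30]


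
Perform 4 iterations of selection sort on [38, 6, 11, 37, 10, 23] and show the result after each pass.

Pass 1: Select minimum 6 at index 1, swap -> [6, 38, 11, 37, 10, 23]
Pass 2: Select minimum 10 at index 4, swap -> [6, 10, 11, 37, 38, 23]
Pass 3: Select minimum 11 at index 2, swap -> [6, 10, 11, 37, 38, 23]
Pass 4: Select minimum 23 at index 5, swap -> [6, 10, 11, 23, 38, 37]


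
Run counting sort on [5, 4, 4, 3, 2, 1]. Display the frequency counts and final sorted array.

Count array: [0, 1, 1, 1, 2, 1]
(count[i] = number of elements equal to i)
Cumulative count: [0, 1, 2, 3, 5, 6]
Sorted: [1, 2, 3, 4, 4, 5]


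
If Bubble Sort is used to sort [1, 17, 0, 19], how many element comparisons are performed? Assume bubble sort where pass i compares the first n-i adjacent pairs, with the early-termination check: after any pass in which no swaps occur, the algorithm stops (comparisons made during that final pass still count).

Pass 1: compare adjacent pairs (0,1)..(2,3) = 3 comparison(s), 1 swap(s) -> [1, 0, 17, 19]
Pass 2: compare adjacent pairs (0,1)..(1,2) = 2 comparison(s), 1 swap(s) -> [0, 1, 17, 19]
Pass 3: compare adjacent pairs (0,1)..(0,1) = 1 comparison(s), 0 swap(s) -> [0, 1, 17, 19]
No swaps in this pass, so bubble sort stops here.
Total comparisons: 3 + 2 + 1 = 6


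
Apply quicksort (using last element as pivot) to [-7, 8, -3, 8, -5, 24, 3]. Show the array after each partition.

Partition 1: pivot=3 at index 3 -> [-7, -3, -5, 3, 8, 24, 8]
Partition 2: pivot=-5 at index 1 -> [-7, -5, -3, 3, 8, 24, 8]
Partition 3: pivot=8 at index 5 -> [-7, -5, -3, 3, 8, 8, 24]


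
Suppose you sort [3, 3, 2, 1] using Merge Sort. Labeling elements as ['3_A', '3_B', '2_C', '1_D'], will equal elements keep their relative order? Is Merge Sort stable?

Trace Merge Sort on the labeled array (the key is the number; the letter only tracks identity):
  Merge [3_A] + [3_B] -> [3_A, 3_B]
  Merge [2_C] + [1_D] -> [1_D, 2_C]
  Merge [3_A, 3_B] + [1_D, 2_C] -> [1_D, 2_C, 3_A, 3_B]
Final order: [1_D, 2_C, 3_A, 3_B]
Equal keys:
  value 3: originally 3_A, 3_B; after sorting 3_A, 3_B -> order preserved
All equal keys kept their original relative order. Merge Sort is stable: when the heads of the two halves are equal the merge takes from the left half first.
Answer: Stable


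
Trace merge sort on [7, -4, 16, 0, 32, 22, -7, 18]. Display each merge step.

Divide and conquer:
  Merge [7] + [-4] -> [-4, 7]
  Merge [16] + [0] -> [0, 16]
  Merge [-4, 7] + [0, 16] -> [-4, 0, 7, 16]
  Merge [32] + [22] -> [22, 32]
  Merge [-7] + [18] -> [-7, 18]
  Merge [22, 32] + [-7, 18] -> [-7, 18, 22, 32]
  Merge [-4, 0, 7, 16] + [-7, 18, 22, 32] -> [-7, -4, 0, 7, 16, 18, 22, 32]


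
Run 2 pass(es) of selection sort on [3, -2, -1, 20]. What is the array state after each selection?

Pass 1: Select minimum -2 at index 1, swap -> [-2, 3, -1, 20]
Pass 2: Select minimum -1 at index 2, swap -> [-2, -1, 3, 20]


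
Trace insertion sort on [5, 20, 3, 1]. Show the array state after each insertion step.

First element 5 is already 'sorted'
Insert 20: shifted 0 elements -> [5, 20, 3, 1]
Insert 3: shifted 2 elements -> [3, 5, 20, 1]
Insert 1: shifted 3 elements -> [1, 3, 5, 20]


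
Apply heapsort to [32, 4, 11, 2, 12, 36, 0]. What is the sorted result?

Build heap: [36, 12, 32, 2, 4, 11, 0]
Extract 36: [32, 12, 11, 2, 4, 0, 36]
Extract 32: [12, 4, 11, 2, 0, 32, 36]
Extract 12: [11, 4, 0, 2, 12, 32, 36]
Extract 11: [4, 2, 0, 11, 12, 32, 36]
Extract 4: [2, 0, 4, 11, 12, 32, 36]
Extract 2: [0, 2, 4, 11, 12, 32, 36]


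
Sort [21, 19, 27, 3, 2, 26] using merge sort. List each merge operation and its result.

Divide and conquer:
  Merge [19] + [27] -> [19, 27]
  Merge [21] + [19, 27] -> [19, 21, 27]
  Merge [2] + [26] -> [2, 26]
  Merge [3] + [2, 26] -> [2, 3, 26]
  Merge [19, 21, 27] + [2, 3, 26] -> [2, 3, 19, 21, 26, 27]


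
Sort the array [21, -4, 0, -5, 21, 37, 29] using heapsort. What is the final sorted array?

Build heap: [37, 21, 29, -5, -4, 0, 21]
Extract 37: [29, 21, 21, -5, -4, 0, 37]
Extract 29: [21, 0, 21, -5, -4, 29, 37]
Extract 21: [21, 0, -4, -5, 21, 29, 37]
Extract 21: [0, -5, -4, 21, 21, 29, 37]
Extract 0: [-4, -5, 0, 21, 21, 29, 37]
Extract -4: [-5, -4, 0, 21, 21, 29, 37]


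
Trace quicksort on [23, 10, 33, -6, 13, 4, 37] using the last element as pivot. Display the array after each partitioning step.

Partition 1: pivot=37 at index 6 -> [23, 10, 33, -6, 13, 4, 37]
Partition 2: pivot=4 at index 1 -> [-6, 4, 33, 23, 13, 10, 37]
Partition 3: pivot=10 at index 2 -> [-6, 4, 10, 23, 13, 33, 37]
Partition 4: pivot=33 at index 5 -> [-6, 4, 10, 23, 13, 33, 37]
Partition 5: pivot=13 at index 3 -> [-6, 4, 10, 13, 23, 33, 37]


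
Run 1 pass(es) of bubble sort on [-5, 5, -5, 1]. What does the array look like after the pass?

After pass 1: [-5, -5, 1, 5] (2 swaps)
Total swaps: 2


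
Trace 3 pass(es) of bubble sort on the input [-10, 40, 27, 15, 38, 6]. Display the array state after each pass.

After pass 1: [-10, 27, 15, 38, 6, 40] (4 swaps)
After pass 2: [-10, 15, 27, 6, 38, 40] (2 swaps)
After pass 3: [-10, 15, 6, 27, 38, 40] (1 swaps)
Total swaps: 7


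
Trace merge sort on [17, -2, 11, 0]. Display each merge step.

Divide and conquer:
  Merge [17] + [-2] -> [-2, 17]
  Merge [11] + [0] -> [0, 11]
  Merge [-2, 17] + [0, 11] -> [-2, 0, 11, 17]


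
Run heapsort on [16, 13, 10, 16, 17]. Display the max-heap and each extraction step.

Build heap: [17, 16, 10, 16, 13]
Extract 17: [16, 16, 10, 13, 17]
Extract 16: [16, 13, 10, 16, 17]
Extract 16: [13, 10, 16, 16, 17]
Extract 13: [10, 13, 16, 16, 17]


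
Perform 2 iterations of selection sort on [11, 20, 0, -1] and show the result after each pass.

Pass 1: Select minimum -1 at index 3, swap -> [-1, 20, 0, 11]
Pass 2: Select minimum 0 at index 2, swap -> [-1, 0, 20, 11]


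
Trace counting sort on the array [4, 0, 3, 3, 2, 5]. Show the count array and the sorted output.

Count array: [1, 0, 1, 2, 1, 1]
(count[i] = number of elements equal to i)
Cumulative count: [1, 1, 2, 4, 5, 6]
Sorted: [0, 2, 3, 3, 4, 5]


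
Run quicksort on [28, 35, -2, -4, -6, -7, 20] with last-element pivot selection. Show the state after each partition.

Partition 1: pivot=20 at index 4 -> [-2, -4, -6, -7, 20, 35, 28]
Partition 2: pivot=-7 at index 0 -> [-7, -4, -6, -2, 20, 35, 28]
Partition 3: pivot=-2 at index 3 -> [-7, -4, -6, -2, 20, 35, 28]
Partition 4: pivot=-6 at index 1 -> [-7, -6, -4, -2, 20, 35, 28]
Partition 5: pivot=28 at index 5 -> [-7, -6, -4, -2, 20, 28, 35]


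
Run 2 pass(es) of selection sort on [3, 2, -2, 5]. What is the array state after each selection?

Pass 1: Select minimum -2 at index 2, swap -> [-2, 2, 3, 5]
Pass 2: Select minimum 2 at index 1, swap -> [-2, 2, 3, 5]


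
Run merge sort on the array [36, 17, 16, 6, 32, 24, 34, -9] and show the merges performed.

Divide and conquer:
  Merge [36] + [17] -> [17, 36]
  Merge [16] + [6] -> [6, 16]
  Merge [17, 36] + [6, 16] -> [6, 16, 17, 36]
  Merge [32] + [24] -> [24, 32]
  Merge [34] + [-9] -> [-9, 34]
  Merge [24, 32] + [-9, 34] -> [-9, 24, 32, 34]
  Merge [6, 16, 17, 36] + [-9, 24, 32, 34] -> [-9, 6, 16, 17, 24, 32, 34, 36]


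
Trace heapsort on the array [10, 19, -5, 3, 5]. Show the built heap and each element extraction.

Build heap: [19, 10, -5, 3, 5]
Extract 19: [10, 5, -5, 3, 19]
Extract 10: [5, 3, -5, 10, 19]
Extract 5: [3, -5, 5, 10, 19]
Extract 3: [-5, 3, 5, 10, 19]


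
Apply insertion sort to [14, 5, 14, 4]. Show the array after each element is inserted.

First element 14 is already 'sorted'
Insert 5: shifted 1 elements -> [5, 14, 14, 4]
Insert 14: shifted 0 elements -> [5, 14, 14, 4]
Insert 4: shifted 3 elements -> [4, 5, 14, 14]


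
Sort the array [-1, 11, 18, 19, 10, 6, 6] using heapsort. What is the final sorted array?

Build heap: [19, 11, 18, -1, 10, 6, 6]
Extract 19: [18, 11, 6, -1, 10, 6, 19]
Extract 18: [11, 10, 6, -1, 6, 18, 19]
Extract 11: [10, 6, 6, -1, 11, 18, 19]
Extract 10: [6, -1, 6, 10, 11, 18, 19]
Extract 6: [6, -1, 6, 10, 11, 18, 19]
Extract 6: [-1, 6, 6, 10, 11, 18, 19]


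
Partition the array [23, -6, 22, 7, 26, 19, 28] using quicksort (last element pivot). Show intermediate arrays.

Partition 1: pivot=28 at index 6 -> [23, -6, 22, 7, 26, 19, 28]
Partition 2: pivot=19 at index 2 -> [-6, 7, 19, 23, 26, 22, 28]
Partition 3: pivot=7 at index 1 -> [-6, 7, 19, 23, 26, 22, 28]
Partition 4: pivot=22 at index 3 -> [-6, 7, 19, 22, 26, 23, 28]
Partition 5: pivot=23 at index 4 -> [-6, 7, 19, 22, 23, 26, 28]


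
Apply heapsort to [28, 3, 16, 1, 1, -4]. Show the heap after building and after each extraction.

Build heap: [28, 3, 16, 1, 1, -4]
Extract 28: [16, 3, -4, 1, 1, 28]
Extract 16: [3, 1, -4, 1, 16, 28]
Extract 3: [1, 1, -4, 3, 16, 28]
Extract 1: [1, -4, 1, 3, 16, 28]
Extract 1: [-4, 1, 1, 3, 16, 28]


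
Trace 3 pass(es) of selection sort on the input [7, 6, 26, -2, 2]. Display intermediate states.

Pass 1: Select minimum -2 at index 3, swap -> [-2, 6, 26, 7, 2]
Pass 2: Select minimum 2 at index 4, swap -> [-2, 2, 26, 7, 6]
Pass 3: Select minimum 6 at index 4, swap -> [-2, 2, 6, 7, 26]


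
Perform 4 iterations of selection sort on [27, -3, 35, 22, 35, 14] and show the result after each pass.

Pass 1: Select minimum -3 at index 1, swap -> [-3, 27, 35, 22, 35, 14]
Pass 2: Select minimum 14 at index 5, swap -> [-3, 14, 35, 22, 35, 27]
Pass 3: Select minimum 22 at index 3, swap -> [-3, 14, 22, 35, 35, 27]
Pass 4: Select minimum 27 at index 5, swap -> [-3, 14, 22, 27, 35, 35]


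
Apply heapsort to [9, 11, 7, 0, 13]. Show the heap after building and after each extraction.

Build heap: [13, 11, 7, 0, 9]
Extract 13: [11, 9, 7, 0, 13]
Extract 11: [9, 0, 7, 11, 13]
Extract 9: [7, 0, 9, 11, 13]
Extract 7: [0, 7, 9, 11, 13]


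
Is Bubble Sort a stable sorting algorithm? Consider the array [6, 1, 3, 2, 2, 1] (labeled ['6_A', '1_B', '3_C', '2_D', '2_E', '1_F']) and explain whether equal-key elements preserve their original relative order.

Trace Bubble Sort on the labeled array (the key is the number; the letter only tracks identity):
  After pass 1: [1_B, 3_C, 2_D, 2_E, 1_F, 6_A]
  After pass 2: [1_B, 2_D, 2_E, 1_F, 3_C, 6_A]
  After pass 3: [1_B, 2_D, 1_F, 2_E, 3_C, 6_A]
  After pass 4: [1_B, 1_F, 2_D, 2_E, 3_C, 6_A]
  After pass 5: [1_B, 1_F, 2_D, 2_E, 3_C, 6_A] (no swaps, done)
Final order: [1_B, 1_F, 2_D, 2_E, 3_C, 6_A]
Equal keys:
  value 1: originally 1_B, 1_F; after sorting 1_B, 1_F -> order preserved
  value 2: originally 2_D, 2_E; after sorting 2_D, 2_E -> order preserved
All equal keys kept their original relative order. Bubble Sort is stable: it only swaps adjacent elements when the left one is strictly greater, so equal keys never move past each other.
Answer: Stable


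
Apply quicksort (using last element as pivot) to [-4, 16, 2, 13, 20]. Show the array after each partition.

Partition 1: pivot=20 at index 4 -> [-4, 16, 2, 13, 20]
Partition 2: pivot=13 at index 2 -> [-4, 2, 13, 16, 20]
Partition 3: pivot=2 at index 1 -> [-4, 2, 13, 16, 20]


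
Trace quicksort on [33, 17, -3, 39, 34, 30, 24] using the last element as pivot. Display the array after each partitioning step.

Partition 1: pivot=24 at index 2 -> [17, -3, 24, 39, 34, 30, 33]
Partition 2: pivot=-3 at index 0 -> [-3, 17, 24, 39, 34, 30, 33]
Partition 3: pivot=33 at index 4 -> [-3, 17, 24, 30, 33, 39, 34]
Partition 4: pivot=34 at index 5 -> [-3, 17, 24, 30, 33, 34, 39]


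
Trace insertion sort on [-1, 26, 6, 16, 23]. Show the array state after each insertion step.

First element -1 is already 'sorted'
Insert 26: shifted 0 elements -> [-1, 26, 6, 16, 23]
Insert 6: shifted 1 elements -> [-1, 6, 26, 16, 23]
Insert 16: shifted 1 elements -> [-1, 6, 16, 26, 23]
Insert 23: shifted 1 elements -> [-1, 6, 16, 23, 26]


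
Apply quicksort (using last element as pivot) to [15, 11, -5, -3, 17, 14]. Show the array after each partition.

Partition 1: pivot=14 at index 3 -> [11, -5, -3, 14, 17, 15]
Partition 2: pivot=-3 at index 1 -> [-5, -3, 11, 14, 17, 15]
Partition 3: pivot=15 at index 4 -> [-5, -3, 11, 14, 15, 17]


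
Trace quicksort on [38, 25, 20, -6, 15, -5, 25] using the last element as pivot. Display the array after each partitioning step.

Partition 1: pivot=25 at index 5 -> [25, 20, -6, 15, -5, 25, 38]
Partition 2: pivot=-5 at index 1 -> [-6, -5, 25, 15, 20, 25, 38]
Partition 3: pivot=20 at index 3 -> [-6, -5, 15, 20, 25, 25, 38]


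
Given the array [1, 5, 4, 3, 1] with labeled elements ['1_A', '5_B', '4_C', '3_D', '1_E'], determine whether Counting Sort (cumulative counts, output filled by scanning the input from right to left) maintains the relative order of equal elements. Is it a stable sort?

Trace Counting Sort on the labeled array (the key is the number; the letter only tracks identity):
  Counts for values 0..5: [0, 2, 0, 1, 1, 1]
  Cumulative counts: [0, 2, 2, 3, 4, 5]
  Scan right to left: place 1_E at output index 1
  Scan right to left: place 3_D at output index 2
  Scan right to left: place 4_C at output index 3
  Scan right to left: place 5_B at output index 4
  Scan right to left: place 1_A at output index 0
  Output: [1_A, 1_E, 3_D, 4_C, 5_B]
Equal keys:
  value 1: originally 1_A, 1_E; after sorting 1_A, 1_E -> order preserved
All equal keys kept their original relative order. Counting Sort is stable: scanning the input right to left with decreasing cumulative counts places later duplicates at later output positions.
Answer: Stable


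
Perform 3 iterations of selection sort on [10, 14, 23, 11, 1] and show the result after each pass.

Pass 1: Select minimum 1 at index 4, swap -> [1, 14, 23, 11, 10]
Pass 2: Select minimum 10 at index 4, swap -> [1, 10, 23, 11, 14]
Pass 3: Select minimum 11 at index 3, swap -> [1, 10, 11, 23, 14]


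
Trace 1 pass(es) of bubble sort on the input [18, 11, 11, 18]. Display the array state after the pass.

After pass 1: [11, 11, 18, 18] (2 swaps)
Total swaps: 2


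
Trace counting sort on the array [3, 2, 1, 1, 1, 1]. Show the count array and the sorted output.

Count array: [0, 4, 1, 1]
(count[i] = number of elements equal to i)
Cumulative count: [0, 4, 5, 6]
Sorted: [1, 1, 1, 1, 2, 3]


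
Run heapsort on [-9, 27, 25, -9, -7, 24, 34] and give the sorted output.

Build heap: [34, 27, 25, -9, -7, 24, -9]
Extract 34: [27, -7, 25, -9, -9, 24, 34]
Extract 27: [25, -7, 24, -9, -9, 27, 34]
Extract 25: [24, -7, -9, -9, 25, 27, 34]
Extract 24: [-7, -9, -9, 24, 25, 27, 34]
Extract -7: [-9, -9, -7, 24, 25, 27, 34]
Extract -9: [-9, -9, -7, 24, 25, 27, 34]


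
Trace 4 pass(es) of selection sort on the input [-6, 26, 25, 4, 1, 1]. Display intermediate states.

Pass 1: Select minimum -6 at index 0, swap -> [-6, 26, 25, 4, 1, 1]
Pass 2: Select minimum 1 at index 4, swap -> [-6, 1, 25, 4, 26, 1]
Pass 3: Select minimum 1 at index 5, swap -> [-6, 1, 1, 4, 26, 25]
Pass 4: Select minimum 4 at index 3, swap -> [-6, 1, 1, 4, 26, 25]
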